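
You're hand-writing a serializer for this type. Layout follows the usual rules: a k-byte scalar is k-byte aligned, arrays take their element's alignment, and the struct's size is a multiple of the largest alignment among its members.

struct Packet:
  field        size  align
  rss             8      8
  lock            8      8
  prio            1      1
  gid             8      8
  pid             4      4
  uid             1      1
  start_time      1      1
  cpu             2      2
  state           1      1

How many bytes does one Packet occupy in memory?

48

rss at 0 (size 8, align 8) → ends 8
lock at 8 (size 8, align 8) → ends 16
prio at 16 (size 1, align 1) → ends 17
pad 7 to align 8 for gid
gid at 24 (size 8, align 8) → ends 32
pid at 32 (size 4, align 4) → ends 36
uid at 36 (size 1, align 1) → ends 37
start_time at 37 (size 1, align 1) → ends 38
cpu at 38 (size 2, align 2) → ends 40
state at 40 (size 1, align 1) → ends 41
tail pad 7 to reach multiple of 8
total 48 bytes, alignment 8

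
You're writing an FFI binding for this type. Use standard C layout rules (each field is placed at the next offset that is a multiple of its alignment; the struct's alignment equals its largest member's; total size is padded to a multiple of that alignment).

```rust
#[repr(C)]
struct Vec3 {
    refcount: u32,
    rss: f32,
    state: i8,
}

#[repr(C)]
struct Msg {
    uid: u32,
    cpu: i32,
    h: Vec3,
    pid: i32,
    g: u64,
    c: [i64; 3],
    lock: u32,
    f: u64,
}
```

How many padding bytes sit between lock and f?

Vec3: @0: refcount [4B, align 4] → 4; @4: rss [4B, align 4] → 8; @8: state [1B, align 1] → 9; +3 tail pad (align 4); size 12, align 4
@0: uid [4B, align 4] → 4
@4: cpu [4B, align 4] → 8
@8: h [12B, align 4] → 20
@20: pid [4B, align 4] → 24
@24: g [8B, align 8] → 32
@32: c [24B, align 8] → 56
@56: lock [4B, align 4] → 60
+4 pad (align 8)
@64: f [8B, align 8] → 72

4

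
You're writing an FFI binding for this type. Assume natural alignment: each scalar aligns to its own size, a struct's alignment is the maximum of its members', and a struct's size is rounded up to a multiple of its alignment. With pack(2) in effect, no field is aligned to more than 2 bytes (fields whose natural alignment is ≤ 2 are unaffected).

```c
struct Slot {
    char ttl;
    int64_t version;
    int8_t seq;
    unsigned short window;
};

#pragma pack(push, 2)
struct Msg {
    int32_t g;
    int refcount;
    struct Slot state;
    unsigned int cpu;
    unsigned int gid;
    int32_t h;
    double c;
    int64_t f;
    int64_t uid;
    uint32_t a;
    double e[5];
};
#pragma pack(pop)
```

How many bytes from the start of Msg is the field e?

Slot: ttl at 0 (size 1, align 1) → ends 1; pad 7 to align 8 for version; version at 8 (size 8, align 8) → ends 16; seq at 16 (size 1, align 1) → ends 17; pad 1 to align 2 for window; window at 18 (size 2, align 2) → ends 20; tail pad 4 to reach multiple of 8; total 24 bytes, alignment 8
g at 0 (size 4, align 2) → ends 4
refcount at 4 (size 4, align 2) → ends 8
state at 8 (size 24, align 2) → ends 32
cpu at 32 (size 4, align 2) → ends 36
gid at 36 (size 4, align 2) → ends 40
h at 40 (size 4, align 2) → ends 44
c at 44 (size 8, align 2) → ends 52
f at 52 (size 8, align 2) → ends 60
uid at 60 (size 8, align 2) → ends 68
a at 68 (size 4, align 2) → ends 72
e at 72 (size 40, align 2) → ends 112

72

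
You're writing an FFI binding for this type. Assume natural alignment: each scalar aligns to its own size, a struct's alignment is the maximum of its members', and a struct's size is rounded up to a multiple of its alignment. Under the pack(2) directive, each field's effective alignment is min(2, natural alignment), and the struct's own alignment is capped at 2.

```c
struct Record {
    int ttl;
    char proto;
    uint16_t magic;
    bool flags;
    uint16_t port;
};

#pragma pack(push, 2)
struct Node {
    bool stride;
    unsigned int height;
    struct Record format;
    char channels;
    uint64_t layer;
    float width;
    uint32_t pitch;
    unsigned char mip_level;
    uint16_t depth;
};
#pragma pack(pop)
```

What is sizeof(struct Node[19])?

760

Record: ttl at 0 (size 4, align 4) → ends 4; proto at 4 (size 1, align 1) → ends 5; pad 1 to align 2 for magic; magic at 6 (size 2, align 2) → ends 8; flags at 8 (size 1, align 1) → ends 9; pad 1 to align 2 for port; port at 10 (size 2, align 2) → ends 12; total 12 bytes, alignment 4
stride at 0 (size 1, align 1) → ends 1
pad 1 to align 2 for height
height at 2 (size 4, align 2) → ends 6
format at 6 (size 12, align 2) → ends 18
channels at 18 (size 1, align 1) → ends 19
pad 1 to align 2 for layer
layer at 20 (size 8, align 2) → ends 28
width at 28 (size 4, align 2) → ends 32
pitch at 32 (size 4, align 2) → ends 36
mip_level at 36 (size 1, align 1) → ends 37
pad 1 to align 2 for depth
depth at 38 (size 2, align 2) → ends 40
total 40 bytes, alignment 2
array of 19: 19 × 40 = 760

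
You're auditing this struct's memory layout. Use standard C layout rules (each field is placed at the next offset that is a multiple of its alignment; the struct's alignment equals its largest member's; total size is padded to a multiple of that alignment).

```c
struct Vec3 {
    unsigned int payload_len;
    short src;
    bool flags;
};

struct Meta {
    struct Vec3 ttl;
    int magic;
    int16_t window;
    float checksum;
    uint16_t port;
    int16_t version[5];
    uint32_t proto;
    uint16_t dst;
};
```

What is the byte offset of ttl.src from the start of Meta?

4

Vec3: 0..4  payload_len  (4B, 4-aligned); 4..6  src  (2B, 2-aligned); 6..7  flags  (1B, 1-aligned); 7..8  -- tail padding (1B); sizeof = 8, alignof = 4
0..8  ttl  (8B, 4-aligned)
within Vec3: src at 4
0 + 4 = 4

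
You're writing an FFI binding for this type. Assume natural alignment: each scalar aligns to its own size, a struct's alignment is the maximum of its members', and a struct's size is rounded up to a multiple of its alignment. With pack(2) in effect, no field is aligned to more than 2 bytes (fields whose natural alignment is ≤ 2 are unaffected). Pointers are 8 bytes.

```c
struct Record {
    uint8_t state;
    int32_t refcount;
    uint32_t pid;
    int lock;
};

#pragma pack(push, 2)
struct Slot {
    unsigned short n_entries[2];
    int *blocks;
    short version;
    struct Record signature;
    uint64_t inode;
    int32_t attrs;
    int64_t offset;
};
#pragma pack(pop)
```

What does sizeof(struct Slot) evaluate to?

Record: 0..1  state  (1B, 1-aligned); 1..4  -- padding (3B); 4..8  refcount  (4B, 4-aligned); 8..12  pid  (4B, 4-aligned); 12..16  lock  (4B, 4-aligned); sizeof = 16, alignof = 4
0..4  n_entries  (4B, 2-aligned)
4..12  blocks  (8B, 2-aligned)
12..14  version  (2B, 2-aligned)
14..30  signature  (16B, 2-aligned)
30..38  inode  (8B, 2-aligned)
38..42  attrs  (4B, 2-aligned)
42..50  offset  (8B, 2-aligned)
sizeof = 50, alignof = 2

50 bytes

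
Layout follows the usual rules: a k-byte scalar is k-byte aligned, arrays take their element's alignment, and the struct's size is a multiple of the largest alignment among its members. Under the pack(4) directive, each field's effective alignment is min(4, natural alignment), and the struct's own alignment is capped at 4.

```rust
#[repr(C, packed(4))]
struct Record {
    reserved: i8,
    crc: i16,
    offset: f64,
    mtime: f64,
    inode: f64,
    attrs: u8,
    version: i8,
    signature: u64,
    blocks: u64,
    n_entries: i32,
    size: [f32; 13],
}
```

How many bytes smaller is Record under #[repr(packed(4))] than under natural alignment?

8

natural layout:
  reserved at 0 (size 1, align 1) → ends 1
  pad 1 to align 2 for crc
  crc at 2 (size 2, align 2) → ends 4
  pad 4 to align 8 for offset
  offset at 8 (size 8, align 8) → ends 16
  mtime at 16 (size 8, align 8) → ends 24
  inode at 24 (size 8, align 8) → ends 32
  attrs at 32 (size 1, align 1) → ends 33
  version at 33 (size 1, align 1) → ends 34
  pad 6 to align 8 for signature
  signature at 40 (size 8, align 8) → ends 48
  blocks at 48 (size 8, align 8) → ends 56
  n_entries at 56 (size 4, align 4) → ends 60
  size at 60 (size 52, align 4) → ends 112
  total 112 bytes, alignment 8
packed(4) layout:
  reserved at 0 (size 1, align 1) → ends 1
  pad 1 to align 2 for crc
  crc at 2 (size 2, align 2) → ends 4
  offset at 4 (size 8, align 4) → ends 12
  mtime at 12 (size 8, align 4) → ends 20
  inode at 20 (size 8, align 4) → ends 28
  attrs at 28 (size 1, align 1) → ends 29
  version at 29 (size 1, align 1) → ends 30
  pad 2 to align 4 for signature
  signature at 32 (size 8, align 4) → ends 40
  blocks at 40 (size 8, align 4) → ends 48
  n_entries at 48 (size 4, align 4) → ends 52
  size at 52 (size 52, align 4) → ends 104
  total 104 bytes, alignment 4
112 − 104 = 8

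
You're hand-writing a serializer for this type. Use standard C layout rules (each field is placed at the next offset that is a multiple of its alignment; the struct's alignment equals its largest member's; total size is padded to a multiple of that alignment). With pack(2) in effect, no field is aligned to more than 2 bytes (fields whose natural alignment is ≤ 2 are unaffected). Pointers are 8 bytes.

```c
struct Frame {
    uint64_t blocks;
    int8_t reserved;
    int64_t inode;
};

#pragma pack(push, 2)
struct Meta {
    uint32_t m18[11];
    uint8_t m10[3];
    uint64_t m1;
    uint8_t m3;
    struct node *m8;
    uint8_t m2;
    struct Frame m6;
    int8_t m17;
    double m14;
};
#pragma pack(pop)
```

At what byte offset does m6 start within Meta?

68

Frame: blocks at 0 (size 8, align 8) → ends 8; reserved at 8 (size 1, align 1) → ends 9; pad 7 to align 8 for inode; inode at 16 (size 8, align 8) → ends 24; total 24 bytes, alignment 8
m18 at 0 (size 44, align 2) → ends 44
m10 at 44 (size 3, align 1) → ends 47
pad 1 to align 2 for m1
m1 at 48 (size 8, align 2) → ends 56
m3 at 56 (size 1, align 1) → ends 57
pad 1 to align 2 for m8
m8 at 58 (size 8, align 2) → ends 66
m2 at 66 (size 1, align 1) → ends 67
pad 1 to align 2 for m6
m6 at 68 (size 24, align 2) → ends 92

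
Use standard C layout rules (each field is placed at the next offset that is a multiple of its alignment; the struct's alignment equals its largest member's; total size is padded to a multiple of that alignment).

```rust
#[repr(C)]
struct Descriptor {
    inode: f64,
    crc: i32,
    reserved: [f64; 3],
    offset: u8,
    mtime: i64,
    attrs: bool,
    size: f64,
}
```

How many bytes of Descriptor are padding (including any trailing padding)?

0..8  inode  (8B, 8-aligned)
8..12  crc  (4B, 4-aligned)
12..16  -- padding (4B)
16..40  reserved  (24B, 8-aligned)
40..41  offset  (1B, 1-aligned)
41..48  -- padding (7B)
48..56  mtime  (8B, 8-aligned)
56..57  attrs  (1B, 1-aligned)
57..64  -- padding (7B)
64..72  size  (8B, 8-aligned)
sizeof = 72, alignof = 8
data bytes 54, size 72 → padding 18

18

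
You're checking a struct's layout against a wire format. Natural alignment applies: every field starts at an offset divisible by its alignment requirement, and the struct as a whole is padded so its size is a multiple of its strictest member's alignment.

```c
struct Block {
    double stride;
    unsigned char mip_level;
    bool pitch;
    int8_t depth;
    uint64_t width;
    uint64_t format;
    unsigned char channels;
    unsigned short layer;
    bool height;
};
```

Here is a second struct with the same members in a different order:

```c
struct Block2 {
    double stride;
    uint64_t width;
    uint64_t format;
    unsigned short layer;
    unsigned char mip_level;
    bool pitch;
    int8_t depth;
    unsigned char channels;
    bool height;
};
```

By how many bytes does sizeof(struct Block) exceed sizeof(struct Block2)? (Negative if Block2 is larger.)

8

0..8  stride  (8B, 8-aligned)
8..9  mip_level  (1B, 1-aligned)
9..10  pitch  (1B, 1-aligned)
10..11  depth  (1B, 1-aligned)
11..16  -- padding (5B)
16..24  width  (8B, 8-aligned)
24..32  format  (8B, 8-aligned)
32..33  channels  (1B, 1-aligned)
33..34  -- padding (1B)
34..36  layer  (2B, 2-aligned)
36..37  height  (1B, 1-aligned)
37..40  -- tail padding (3B)
sizeof = 40, alignof = 8
— Block2 —
0..8  stride  (8B, 8-aligned)
8..16  width  (8B, 8-aligned)
16..24  format  (8B, 8-aligned)
24..26  layer  (2B, 2-aligned)
26..27  mip_level  (1B, 1-aligned)
27..28  pitch  (1B, 1-aligned)
28..29  depth  (1B, 1-aligned)
29..30  channels  (1B, 1-aligned)
30..31  height  (1B, 1-aligned)
31..32  -- tail padding (1B)
sizeof = 32, alignof = 8
40 − 32 = 8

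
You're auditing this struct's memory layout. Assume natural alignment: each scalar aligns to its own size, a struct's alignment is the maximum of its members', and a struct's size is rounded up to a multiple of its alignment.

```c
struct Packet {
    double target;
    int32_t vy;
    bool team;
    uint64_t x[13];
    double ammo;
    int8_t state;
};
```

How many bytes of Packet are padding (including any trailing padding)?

10

@0: target [8B, align 8] → 8
@8: vy [4B, align 4] → 12
@12: team [1B, align 1] → 13
+3 pad (align 8)
@16: x [104B, align 8] → 120
@120: ammo [8B, align 8] → 128
@128: state [1B, align 1] → 129
+7 tail pad (align 8)
size 136, align 8
data bytes 126, size 136 → padding 10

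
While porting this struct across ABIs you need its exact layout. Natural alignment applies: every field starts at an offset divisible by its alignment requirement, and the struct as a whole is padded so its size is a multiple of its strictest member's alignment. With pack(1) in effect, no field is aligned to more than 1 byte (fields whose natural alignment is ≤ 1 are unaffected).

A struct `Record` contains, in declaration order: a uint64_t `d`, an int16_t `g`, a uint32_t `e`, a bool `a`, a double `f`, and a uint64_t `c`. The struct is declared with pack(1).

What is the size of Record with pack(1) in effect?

31

@0: d [8B, align 1] → 8
@8: g [2B, align 1] → 10
@10: e [4B, align 1] → 14
@14: a [1B, align 1] → 15
@15: f [8B, align 1] → 23
@23: c [8B, align 1] → 31
size 31, align 1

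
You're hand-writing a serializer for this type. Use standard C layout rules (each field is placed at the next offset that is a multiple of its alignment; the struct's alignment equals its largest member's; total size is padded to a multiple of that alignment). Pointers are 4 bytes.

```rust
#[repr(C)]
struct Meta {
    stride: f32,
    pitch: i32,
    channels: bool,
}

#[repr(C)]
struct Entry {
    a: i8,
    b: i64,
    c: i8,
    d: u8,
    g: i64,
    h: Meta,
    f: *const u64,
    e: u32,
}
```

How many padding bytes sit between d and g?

6

Meta: @0: stride [4B, align 4] → 4; @4: pitch [4B, align 4] → 8; @8: channels [1B, align 1] → 9; +3 tail pad (align 4); size 12, align 4
@0: a [1B, align 1] → 1
+7 pad (align 8)
@8: b [8B, align 8] → 16
@16: c [1B, align 1] → 17
@17: d [1B, align 1] → 18
+6 pad (align 8)
@24: g [8B, align 8] → 32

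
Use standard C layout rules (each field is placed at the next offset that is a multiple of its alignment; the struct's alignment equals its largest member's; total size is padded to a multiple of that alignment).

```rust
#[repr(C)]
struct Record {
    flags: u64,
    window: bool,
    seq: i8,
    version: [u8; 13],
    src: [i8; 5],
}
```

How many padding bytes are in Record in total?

4

0..8  flags  (8B, 8-aligned)
8..9  window  (1B, 1-aligned)
9..10  seq  (1B, 1-aligned)
10..23  version  (13B, 1-aligned)
23..28  src  (5B, 1-aligned)
28..32  -- tail padding (4B)
sizeof = 32, alignof = 8
data bytes 28, size 32 → padding 4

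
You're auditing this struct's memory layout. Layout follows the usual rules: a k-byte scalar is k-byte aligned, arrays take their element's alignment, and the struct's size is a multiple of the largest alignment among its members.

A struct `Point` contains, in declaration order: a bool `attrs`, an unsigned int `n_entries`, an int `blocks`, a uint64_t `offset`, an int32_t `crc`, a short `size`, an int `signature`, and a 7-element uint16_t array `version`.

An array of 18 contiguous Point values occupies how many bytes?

attrs at 0 (size 1, align 1) → ends 1
pad 3 to align 4 for n_entries
n_entries at 4 (size 4, align 4) → ends 8
blocks at 8 (size 4, align 4) → ends 12
pad 4 to align 8 for offset
offset at 16 (size 8, align 8) → ends 24
crc at 24 (size 4, align 4) → ends 28
size at 28 (size 2, align 2) → ends 30
pad 2 to align 4 for signature
signature at 32 (size 4, align 4) → ends 36
version at 36 (size 14, align 2) → ends 50
tail pad 6 to reach multiple of 8
total 56 bytes, alignment 8
array of 18: 18 × 56 = 1008

1008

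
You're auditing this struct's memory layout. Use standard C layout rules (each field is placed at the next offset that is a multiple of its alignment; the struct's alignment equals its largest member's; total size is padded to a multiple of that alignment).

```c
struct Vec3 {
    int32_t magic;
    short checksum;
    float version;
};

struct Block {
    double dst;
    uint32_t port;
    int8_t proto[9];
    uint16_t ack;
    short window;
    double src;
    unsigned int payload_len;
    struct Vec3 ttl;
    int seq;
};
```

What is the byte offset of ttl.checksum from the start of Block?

Vec3: @0: magic [4B, align 4] → 4; @4: checksum [2B, align 2] → 6; +2 pad (align 4); @8: version [4B, align 4] → 12; size 12, align 4
@0: dst [8B, align 8] → 8
@8: port [4B, align 4] → 12
@12: proto [9B, align 1] → 21
+1 pad (align 2)
@22: ack [2B, align 2] → 24
@24: window [2B, align 2] → 26
+6 pad (align 8)
@32: src [8B, align 8] → 40
@40: payload_len [4B, align 4] → 44
@44: ttl [12B, align 4] → 56
within Vec3: checksum at 4
44 + 4 = 48

48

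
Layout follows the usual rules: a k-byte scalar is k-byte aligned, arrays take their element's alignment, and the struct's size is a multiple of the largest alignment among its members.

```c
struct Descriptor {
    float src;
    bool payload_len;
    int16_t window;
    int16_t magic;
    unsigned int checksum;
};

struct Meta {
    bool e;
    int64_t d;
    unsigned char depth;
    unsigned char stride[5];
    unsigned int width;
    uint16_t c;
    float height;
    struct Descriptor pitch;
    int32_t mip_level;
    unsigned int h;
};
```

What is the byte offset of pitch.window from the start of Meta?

42

Descriptor: @0: src [4B, align 4] → 4; @4: payload_len [1B, align 1] → 5; +1 pad (align 2); @6: window [2B, align 2] → 8; @8: magic [2B, align 2] → 10; +2 pad (align 4); @12: checksum [4B, align 4] → 16; size 16, align 4
@0: e [1B, align 1] → 1
+7 pad (align 8)
@8: d [8B, align 8] → 16
@16: depth [1B, align 1] → 17
@17: stride [5B, align 1] → 22
+2 pad (align 4)
@24: width [4B, align 4] → 28
@28: c [2B, align 2] → 30
+2 pad (align 4)
@32: height [4B, align 4] → 36
@36: pitch [16B, align 4] → 52
within Descriptor: window at 6
36 + 6 = 42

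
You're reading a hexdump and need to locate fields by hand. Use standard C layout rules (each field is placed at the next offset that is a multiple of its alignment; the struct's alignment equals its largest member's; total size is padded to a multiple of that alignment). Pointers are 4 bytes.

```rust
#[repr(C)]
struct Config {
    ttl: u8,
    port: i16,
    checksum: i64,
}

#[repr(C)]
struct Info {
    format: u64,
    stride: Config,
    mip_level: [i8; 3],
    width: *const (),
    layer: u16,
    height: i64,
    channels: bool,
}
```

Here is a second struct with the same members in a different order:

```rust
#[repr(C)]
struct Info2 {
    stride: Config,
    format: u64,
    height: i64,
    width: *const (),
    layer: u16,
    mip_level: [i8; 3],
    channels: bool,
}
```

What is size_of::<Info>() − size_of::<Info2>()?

8

Config: ttl at 0 (size 1, align 1) → ends 1; pad 1 to align 2 for port; port at 2 (size 2, align 2) → ends 4; pad 4 to align 8 for checksum; checksum at 8 (size 8, align 8) → ends 16; total 16 bytes, alignment 8
format at 0 (size 8, align 8) → ends 8
stride at 8 (size 16, align 8) → ends 24
mip_level at 24 (size 3, align 1) → ends 27
pad 1 to align 4 for width
width at 28 (size 4, align 4) → ends 32
layer at 32 (size 2, align 2) → ends 34
pad 6 to align 8 for height
height at 40 (size 8, align 8) → ends 48
channels at 48 (size 1, align 1) → ends 49
tail pad 7 to reach multiple of 8
total 56 bytes, alignment 8
— Info2 —
stride at 0 (size 16, align 8) → ends 16
format at 16 (size 8, align 8) → ends 24
height at 24 (size 8, align 8) → ends 32
width at 32 (size 4, align 4) → ends 36
layer at 36 (size 2, align 2) → ends 38
mip_level at 38 (size 3, align 1) → ends 41
channels at 41 (size 1, align 1) → ends 42
tail pad 6 to reach multiple of 8
total 48 bytes, alignment 8
56 − 48 = 8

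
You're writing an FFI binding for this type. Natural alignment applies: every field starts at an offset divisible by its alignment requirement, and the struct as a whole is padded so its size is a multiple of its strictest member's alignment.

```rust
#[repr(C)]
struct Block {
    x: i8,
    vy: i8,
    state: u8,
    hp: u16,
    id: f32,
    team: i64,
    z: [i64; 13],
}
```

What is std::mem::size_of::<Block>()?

128 bytes

0..1  x  (1B, 1-aligned)
1..2  vy  (1B, 1-aligned)
2..3  state  (1B, 1-aligned)
3..4  -- padding (1B)
4..6  hp  (2B, 2-aligned)
6..8  -- padding (2B)
8..12  id  (4B, 4-aligned)
12..16  -- padding (4B)
16..24  team  (8B, 8-aligned)
24..128  z  (104B, 8-aligned)
sizeof = 128, alignof = 8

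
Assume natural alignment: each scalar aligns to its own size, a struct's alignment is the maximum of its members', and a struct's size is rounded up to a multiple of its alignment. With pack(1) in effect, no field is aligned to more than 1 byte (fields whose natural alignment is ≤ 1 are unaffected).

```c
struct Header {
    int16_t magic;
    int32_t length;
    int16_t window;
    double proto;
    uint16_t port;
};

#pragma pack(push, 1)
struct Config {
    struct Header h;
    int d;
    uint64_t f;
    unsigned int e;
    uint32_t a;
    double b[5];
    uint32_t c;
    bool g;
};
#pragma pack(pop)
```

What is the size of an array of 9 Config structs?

Header: 0..2  magic  (2B, 2-aligned); 2..4  -- padding (2B); 4..8  length  (4B, 4-aligned); 8..10  window  (2B, 2-aligned); 10..16  -- padding (6B); 16..24  proto  (8B, 8-aligned); 24..26  port  (2B, 2-aligned); 26..32  -- tail padding (6B); sizeof = 32, alignof = 8
0..32  h  (32B, 1-aligned)
32..36  d  (4B, 1-aligned)
36..44  f  (8B, 1-aligned)
44..48  e  (4B, 1-aligned)
48..52  a  (4B, 1-aligned)
52..92  b  (40B, 1-aligned)
92..96  c  (4B, 1-aligned)
96..97  g  (1B, 1-aligned)
sizeof = 97, alignof = 1
array of 9: 9 × 97 = 873

873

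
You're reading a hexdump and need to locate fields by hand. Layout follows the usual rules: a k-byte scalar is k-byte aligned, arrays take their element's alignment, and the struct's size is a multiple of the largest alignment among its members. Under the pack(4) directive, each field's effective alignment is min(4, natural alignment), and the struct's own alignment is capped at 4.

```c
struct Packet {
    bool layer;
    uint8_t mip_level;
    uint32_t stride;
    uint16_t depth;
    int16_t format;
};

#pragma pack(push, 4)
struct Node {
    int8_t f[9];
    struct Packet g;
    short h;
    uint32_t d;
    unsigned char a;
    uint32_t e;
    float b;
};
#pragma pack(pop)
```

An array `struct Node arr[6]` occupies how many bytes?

264

Packet: 0..1  layer  (1B, 1-aligned); 1..2  mip_level  (1B, 1-aligned); 2..4  -- padding (2B); 4..8  stride  (4B, 4-aligned); 8..10  depth  (2B, 2-aligned); 10..12  format  (2B, 2-aligned); sizeof = 12, alignof = 4
0..9  f  (9B, 1-aligned)
9..12  -- padding (3B)
12..24  g  (12B, 4-aligned)
24..26  h  (2B, 2-aligned)
26..28  -- padding (2B)
28..32  d  (4B, 4-aligned)
32..33  a  (1B, 1-aligned)
33..36  -- padding (3B)
36..40  e  (4B, 4-aligned)
40..44  b  (4B, 4-aligned)
sizeof = 44, alignof = 4
array of 6: 6 × 44 = 264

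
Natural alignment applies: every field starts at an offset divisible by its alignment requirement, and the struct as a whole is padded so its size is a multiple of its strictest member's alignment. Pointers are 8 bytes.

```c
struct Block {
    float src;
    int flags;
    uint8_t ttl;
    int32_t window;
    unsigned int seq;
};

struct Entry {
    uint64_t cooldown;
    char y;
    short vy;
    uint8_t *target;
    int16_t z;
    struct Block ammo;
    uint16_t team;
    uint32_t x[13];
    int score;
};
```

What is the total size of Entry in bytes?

112

Block: @0: src [4B, align 4] → 4; @4: flags [4B, align 4] → 8; @8: ttl [1B, align 1] → 9; +3 pad (align 4); @12: window [4B, align 4] → 16; @16: seq [4B, align 4] → 20; size 20, align 4
@0: cooldown [8B, align 8] → 8
@8: y [1B, align 1] → 9
+1 pad (align 2)
@10: vy [2B, align 2] → 12
+4 pad (align 8)
@16: target [8B, align 8] → 24
@24: z [2B, align 2] → 26
+2 pad (align 4)
@28: ammo [20B, align 4] → 48
@48: team [2B, align 2] → 50
+2 pad (align 4)
@52: x [52B, align 4] → 104
@104: score [4B, align 4] → 108
+4 tail pad (align 8)
size 112, align 8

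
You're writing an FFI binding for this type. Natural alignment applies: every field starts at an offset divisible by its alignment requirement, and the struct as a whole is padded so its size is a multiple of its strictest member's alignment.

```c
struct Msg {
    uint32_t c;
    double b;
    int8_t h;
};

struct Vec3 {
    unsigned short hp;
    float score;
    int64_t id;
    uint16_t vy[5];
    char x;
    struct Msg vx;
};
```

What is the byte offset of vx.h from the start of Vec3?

48

Msg: c at 0 (size 4, align 4) → ends 4; pad 4 to align 8 for b; b at 8 (size 8, align 8) → ends 16; h at 16 (size 1, align 1) → ends 17; tail pad 7 to reach multiple of 8; total 24 bytes, alignment 8
hp at 0 (size 2, align 2) → ends 2
pad 2 to align 4 for score
score at 4 (size 4, align 4) → ends 8
id at 8 (size 8, align 8) → ends 16
vy at 16 (size 10, align 2) → ends 26
x at 26 (size 1, align 1) → ends 27
pad 5 to align 8 for vx
vx at 32 (size 24, align 8) → ends 56
within Msg: h at 16
32 + 16 = 48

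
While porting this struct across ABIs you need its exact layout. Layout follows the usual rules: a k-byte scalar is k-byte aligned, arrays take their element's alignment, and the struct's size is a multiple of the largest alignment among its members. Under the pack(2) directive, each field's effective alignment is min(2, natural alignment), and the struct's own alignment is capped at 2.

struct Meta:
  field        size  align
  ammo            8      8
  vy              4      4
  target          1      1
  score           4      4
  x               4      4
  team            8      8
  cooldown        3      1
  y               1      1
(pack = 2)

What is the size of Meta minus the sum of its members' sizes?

1

0..8  ammo  (8B, 2-aligned)
8..12  vy  (4B, 2-aligned)
12..13  target  (1B, 1-aligned)
13..14  -- padding (1B)
14..18  score  (4B, 2-aligned)
18..22  x  (4B, 2-aligned)
22..30  team  (8B, 2-aligned)
30..33  cooldown  (3B, 1-aligned)
33..34  y  (1B, 1-aligned)
sizeof = 34, alignof = 2
data bytes 33, size 34 → padding 1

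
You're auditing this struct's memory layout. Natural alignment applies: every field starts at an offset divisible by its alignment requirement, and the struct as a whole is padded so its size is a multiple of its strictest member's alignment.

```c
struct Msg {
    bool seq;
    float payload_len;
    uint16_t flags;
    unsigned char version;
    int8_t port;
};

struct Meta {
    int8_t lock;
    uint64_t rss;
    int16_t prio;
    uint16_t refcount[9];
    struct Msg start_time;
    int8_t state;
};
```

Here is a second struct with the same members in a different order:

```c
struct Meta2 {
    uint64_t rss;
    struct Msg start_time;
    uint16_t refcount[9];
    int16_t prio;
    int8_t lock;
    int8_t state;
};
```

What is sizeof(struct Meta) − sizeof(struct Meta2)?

8

Msg: 0..1  seq  (1B, 1-aligned); 1..4  -- padding (3B); 4..8  payload_len  (4B, 4-aligned); 8..10  flags  (2B, 2-aligned); 10..11  version  (1B, 1-aligned); 11..12  port  (1B, 1-aligned); sizeof = 12, alignof = 4
0..1  lock  (1B, 1-aligned)
1..8  -- padding (7B)
8..16  rss  (8B, 8-aligned)
16..18  prio  (2B, 2-aligned)
18..36  refcount  (18B, 2-aligned)
36..48  start_time  (12B, 4-aligned)
48..49  state  (1B, 1-aligned)
49..56  -- tail padding (7B)
sizeof = 56, alignof = 8
— Meta2 —
0..8  rss  (8B, 8-aligned)
8..20  start_time  (12B, 4-aligned)
20..38  refcount  (18B, 2-aligned)
38..40  prio  (2B, 2-aligned)
40..41  lock  (1B, 1-aligned)
41..42  state  (1B, 1-aligned)
42..48  -- tail padding (6B)
sizeof = 48, alignof = 8
56 − 48 = 8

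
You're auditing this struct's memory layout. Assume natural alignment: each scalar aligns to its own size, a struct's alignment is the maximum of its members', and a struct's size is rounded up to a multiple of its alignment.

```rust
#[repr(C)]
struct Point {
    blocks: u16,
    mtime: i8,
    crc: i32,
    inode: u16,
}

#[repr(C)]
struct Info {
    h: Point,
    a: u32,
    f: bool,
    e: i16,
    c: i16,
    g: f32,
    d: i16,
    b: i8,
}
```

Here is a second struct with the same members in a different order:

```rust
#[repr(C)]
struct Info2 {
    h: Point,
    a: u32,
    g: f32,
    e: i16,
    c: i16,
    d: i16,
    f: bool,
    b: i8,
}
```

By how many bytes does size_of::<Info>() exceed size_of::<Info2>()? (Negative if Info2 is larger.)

4

Point: @0: blocks [2B, align 2] → 2; @2: mtime [1B, align 1] → 3; +1 pad (align 4); @4: crc [4B, align 4] → 8; @8: inode [2B, align 2] → 10; +2 tail pad (align 4); size 12, align 4
@0: h [12B, align 4] → 12
@12: a [4B, align 4] → 16
@16: f [1B, align 1] → 17
+1 pad (align 2)
@18: e [2B, align 2] → 20
@20: c [2B, align 2] → 22
+2 pad (align 4)
@24: g [4B, align 4] → 28
@28: d [2B, align 2] → 30
@30: b [1B, align 1] → 31
+1 tail pad (align 4)
size 32, align 4
— Info2 —
@0: h [12B, align 4] → 12
@12: a [4B, align 4] → 16
@16: g [4B, align 4] → 20
@20: e [2B, align 2] → 22
@22: c [2B, align 2] → 24
@24: d [2B, align 2] → 26
@26: f [1B, align 1] → 27
@27: b [1B, align 1] → 28
size 28, align 4
32 − 28 = 4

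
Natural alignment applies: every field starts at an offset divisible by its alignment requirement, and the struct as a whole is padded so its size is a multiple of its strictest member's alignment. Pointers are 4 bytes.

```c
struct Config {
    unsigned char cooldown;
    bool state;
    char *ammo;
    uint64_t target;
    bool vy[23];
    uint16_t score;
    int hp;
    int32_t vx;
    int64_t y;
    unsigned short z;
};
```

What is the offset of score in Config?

cooldown at 0 (size 1, align 1) → ends 1
state at 1 (size 1, align 1) → ends 2
pad 2 to align 4 for ammo
ammo at 4 (size 4, align 4) → ends 8
target at 8 (size 8, align 8) → ends 16
vy at 16 (size 23, align 1) → ends 39
pad 1 to align 2 for score
score at 40 (size 2, align 2) → ends 42

40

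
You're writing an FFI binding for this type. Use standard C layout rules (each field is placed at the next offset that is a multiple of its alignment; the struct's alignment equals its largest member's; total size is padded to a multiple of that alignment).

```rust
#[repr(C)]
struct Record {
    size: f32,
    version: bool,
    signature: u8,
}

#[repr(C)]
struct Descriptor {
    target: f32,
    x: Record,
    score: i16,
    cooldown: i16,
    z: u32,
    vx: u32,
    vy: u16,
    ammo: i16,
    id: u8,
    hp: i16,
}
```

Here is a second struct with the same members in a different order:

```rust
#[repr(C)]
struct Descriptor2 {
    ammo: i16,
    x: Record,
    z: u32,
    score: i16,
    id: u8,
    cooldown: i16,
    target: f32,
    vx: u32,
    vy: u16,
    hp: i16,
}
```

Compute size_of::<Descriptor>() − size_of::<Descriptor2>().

Record: 0..4  size  (4B, 4-aligned); 4..5  version  (1B, 1-aligned); 5..6  signature  (1B, 1-aligned); 6..8  -- tail padding (2B); sizeof = 8, alignof = 4
0..4  target  (4B, 4-aligned)
4..12  x  (8B, 4-aligned)
12..14  score  (2B, 2-aligned)
14..16  cooldown  (2B, 2-aligned)
16..20  z  (4B, 4-aligned)
20..24  vx  (4B, 4-aligned)
24..26  vy  (2B, 2-aligned)
26..28  ammo  (2B, 2-aligned)
28..29  id  (1B, 1-aligned)
29..30  -- padding (1B)
30..32  hp  (2B, 2-aligned)
sizeof = 32, alignof = 4
— Descriptor2 —
0..2  ammo  (2B, 2-aligned)
2..4  -- padding (2B)
4..12  x  (8B, 4-aligned)
12..16  z  (4B, 4-aligned)
16..18  score  (2B, 2-aligned)
18..19  id  (1B, 1-aligned)
19..20  -- padding (1B)
20..22  cooldown  (2B, 2-aligned)
22..24  -- padding (2B)
24..28  target  (4B, 4-aligned)
28..32  vx  (4B, 4-aligned)
32..34  vy  (2B, 2-aligned)
34..36  hp  (2B, 2-aligned)
sizeof = 36, alignof = 4
32 − 36 = -4

-4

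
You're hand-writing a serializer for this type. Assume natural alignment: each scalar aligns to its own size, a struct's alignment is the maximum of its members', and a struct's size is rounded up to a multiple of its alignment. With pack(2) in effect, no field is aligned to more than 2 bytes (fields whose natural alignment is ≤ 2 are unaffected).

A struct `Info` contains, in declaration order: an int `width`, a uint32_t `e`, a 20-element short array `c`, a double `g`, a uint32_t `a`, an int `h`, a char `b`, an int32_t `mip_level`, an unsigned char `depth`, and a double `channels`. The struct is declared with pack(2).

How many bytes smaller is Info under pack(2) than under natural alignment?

natural layout:
  width at 0 (size 4, align 4) → ends 4
  e at 4 (size 4, align 4) → ends 8
  c at 8 (size 40, align 2) → ends 48
  g at 48 (size 8, align 8) → ends 56
  a at 56 (size 4, align 4) → ends 60
  h at 60 (size 4, align 4) → ends 64
  b at 64 (size 1, align 1) → ends 65
  pad 3 to align 4 for mip_level
  mip_level at 68 (size 4, align 4) → ends 72
  depth at 72 (size 1, align 1) → ends 73
  pad 7 to align 8 for channels
  channels at 80 (size 8, align 8) → ends 88
  total 88 bytes, alignment 8
packed(2) layout:
  width at 0 (size 4, align 2) → ends 4
  e at 4 (size 4, align 2) → ends 8
  c at 8 (size 40, align 2) → ends 48
  g at 48 (size 8, align 2) → ends 56
  a at 56 (size 4, align 2) → ends 60
  h at 60 (size 4, align 2) → ends 64
  b at 64 (size 1, align 1) → ends 65
  pad 1 to align 2 for mip_level
  mip_level at 66 (size 4, align 2) → ends 70
  depth at 70 (size 1, align 1) → ends 71
  pad 1 to align 2 for channels
  channels at 72 (size 8, align 2) → ends 80
  total 80 bytes, alignment 2
88 − 80 = 8

8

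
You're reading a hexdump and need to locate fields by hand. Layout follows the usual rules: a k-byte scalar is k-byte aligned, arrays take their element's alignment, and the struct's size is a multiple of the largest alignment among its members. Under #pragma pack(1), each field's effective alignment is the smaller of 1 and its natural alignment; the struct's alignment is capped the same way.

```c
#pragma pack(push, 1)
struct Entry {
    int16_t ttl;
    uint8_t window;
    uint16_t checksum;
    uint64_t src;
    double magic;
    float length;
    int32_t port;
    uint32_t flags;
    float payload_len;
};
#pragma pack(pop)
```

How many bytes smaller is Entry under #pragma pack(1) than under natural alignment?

3

natural layout:
  ttl at 0 (size 2, align 2) → ends 2
  window at 2 (size 1, align 1) → ends 3
  pad 1 to align 2 for checksum
  checksum at 4 (size 2, align 2) → ends 6
  pad 2 to align 8 for src
  src at 8 (size 8, align 8) → ends 16
  magic at 16 (size 8, align 8) → ends 24
  length at 24 (size 4, align 4) → ends 28
  port at 28 (size 4, align 4) → ends 32
  flags at 32 (size 4, align 4) → ends 36
  payload_len at 36 (size 4, align 4) → ends 40
  total 40 bytes, alignment 8
packed(1) layout:
  ttl at 0 (size 2, align 1) → ends 2
  window at 2 (size 1, align 1) → ends 3
  checksum at 3 (size 2, align 1) → ends 5
  src at 5 (size 8, align 1) → ends 13
  magic at 13 (size 8, align 1) → ends 21
  length at 21 (size 4, align 1) → ends 25
  port at 25 (size 4, align 1) → ends 29
  flags at 29 (size 4, align 1) → ends 33
  payload_len at 33 (size 4, align 1) → ends 37
  total 37 bytes, alignment 1
40 − 37 = 3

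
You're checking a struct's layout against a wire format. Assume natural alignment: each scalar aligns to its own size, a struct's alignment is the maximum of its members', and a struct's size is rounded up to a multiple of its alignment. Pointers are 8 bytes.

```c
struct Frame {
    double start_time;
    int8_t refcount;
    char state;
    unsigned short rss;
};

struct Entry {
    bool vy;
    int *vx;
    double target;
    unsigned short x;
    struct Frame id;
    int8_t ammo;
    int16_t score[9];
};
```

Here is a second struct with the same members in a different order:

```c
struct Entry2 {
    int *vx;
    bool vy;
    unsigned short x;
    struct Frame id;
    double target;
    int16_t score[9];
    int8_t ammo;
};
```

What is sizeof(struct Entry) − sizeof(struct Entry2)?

8

Frame: 0..8  start_time  (8B, 8-aligned); 8..9  refcount  (1B, 1-aligned); 9..10  state  (1B, 1-aligned); 10..12  rss  (2B, 2-aligned); 12..16  -- tail padding (4B); sizeof = 16, alignof = 8
0..1  vy  (1B, 1-aligned)
1..8  -- padding (7B)
8..16  vx  (8B, 8-aligned)
16..24  target  (8B, 8-aligned)
24..26  x  (2B, 2-aligned)
26..32  -- padding (6B)
32..48  id  (16B, 8-aligned)
48..49  ammo  (1B, 1-aligned)
49..50  -- padding (1B)
50..68  score  (18B, 2-aligned)
68..72  -- tail padding (4B)
sizeof = 72, alignof = 8
— Entry2 —
0..8  vx  (8B, 8-aligned)
8..9  vy  (1B, 1-aligned)
9..10  -- padding (1B)
10..12  x  (2B, 2-aligned)
12..16  -- padding (4B)
16..32  id  (16B, 8-aligned)
32..40  target  (8B, 8-aligned)
40..58  score  (18B, 2-aligned)
58..59  ammo  (1B, 1-aligned)
59..64  -- tail padding (5B)
sizeof = 64, alignof = 8
72 − 64 = 8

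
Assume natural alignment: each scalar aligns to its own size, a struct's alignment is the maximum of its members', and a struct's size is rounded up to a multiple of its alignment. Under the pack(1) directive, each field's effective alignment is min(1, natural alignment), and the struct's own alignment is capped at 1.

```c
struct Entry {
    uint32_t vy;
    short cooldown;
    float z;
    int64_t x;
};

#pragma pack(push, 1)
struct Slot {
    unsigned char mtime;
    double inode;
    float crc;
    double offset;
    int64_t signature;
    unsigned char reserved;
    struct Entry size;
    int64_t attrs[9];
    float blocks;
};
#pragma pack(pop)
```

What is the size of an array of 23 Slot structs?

2990

Entry: 0..4  vy  (4B, 4-aligned); 4..6  cooldown  (2B, 2-aligned); 6..8  -- padding (2B); 8..12  z  (4B, 4-aligned); 12..16  -- padding (4B); 16..24  x  (8B, 8-aligned); sizeof = 24, alignof = 8
0..1  mtime  (1B, 1-aligned)
1..9  inode  (8B, 1-aligned)
9..13  crc  (4B, 1-aligned)
13..21  offset  (8B, 1-aligned)
21..29  signature  (8B, 1-aligned)
29..30  reserved  (1B, 1-aligned)
30..54  size  (24B, 1-aligned)
54..126  attrs  (72B, 1-aligned)
126..130  blocks  (4B, 1-aligned)
sizeof = 130, alignof = 1
array of 23: 23 × 130 = 2990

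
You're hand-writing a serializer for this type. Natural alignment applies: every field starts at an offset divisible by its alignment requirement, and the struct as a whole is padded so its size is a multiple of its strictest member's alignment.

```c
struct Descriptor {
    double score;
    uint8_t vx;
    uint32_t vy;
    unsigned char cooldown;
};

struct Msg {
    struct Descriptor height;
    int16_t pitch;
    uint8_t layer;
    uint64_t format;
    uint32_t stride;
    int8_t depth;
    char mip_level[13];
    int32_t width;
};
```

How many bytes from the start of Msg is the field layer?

26

Descriptor: @0: score [8B, align 8] → 8; @8: vx [1B, align 1] → 9; +3 pad (align 4); @12: vy [4B, align 4] → 16; @16: cooldown [1B, align 1] → 17; +7 tail pad (align 8); size 24, align 8
@0: height [24B, align 8] → 24
@24: pitch [2B, align 2] → 26
@26: layer [1B, align 1] → 27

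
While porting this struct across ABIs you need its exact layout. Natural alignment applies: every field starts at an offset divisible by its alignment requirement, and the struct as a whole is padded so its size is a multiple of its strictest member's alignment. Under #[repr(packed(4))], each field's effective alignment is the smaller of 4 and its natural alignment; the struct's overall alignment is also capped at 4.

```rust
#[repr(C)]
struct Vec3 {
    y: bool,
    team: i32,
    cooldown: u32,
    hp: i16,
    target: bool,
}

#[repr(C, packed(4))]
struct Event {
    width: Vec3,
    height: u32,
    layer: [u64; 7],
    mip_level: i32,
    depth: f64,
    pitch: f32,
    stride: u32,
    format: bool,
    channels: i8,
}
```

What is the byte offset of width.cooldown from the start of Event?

8

Vec3: @0: y [1B, align 1] → 1; +3 pad (align 4); @4: team [4B, align 4] → 8; @8: cooldown [4B, align 4] → 12; @12: hp [2B, align 2] → 14; @14: target [1B, align 1] → 15; +1 tail pad (align 4); size 16, align 4
@0: width [16B, align 4] → 16
within Vec3: cooldown at 8
0 + 8 = 8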